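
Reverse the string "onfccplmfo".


Input: onfccplmfo
Reading characters right to left:
  Position 9: 'o'
  Position 8: 'f'
  Position 7: 'm'
  Position 6: 'l'
  Position 5: 'p'
  Position 4: 'c'
  Position 3: 'c'
  Position 2: 'f'
  Position 1: 'n'
  Position 0: 'o'
Reversed: ofmlpccfno

ofmlpccfno


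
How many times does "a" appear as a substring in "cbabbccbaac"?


Searching for "a" in "cbabbccbaac"
Scanning each position:
  Position 0: "c" => no
  Position 1: "b" => no
  Position 2: "a" => MATCH
  Position 3: "b" => no
  Position 4: "b" => no
  Position 5: "c" => no
  Position 6: "c" => no
  Position 7: "b" => no
  Position 8: "a" => MATCH
  Position 9: "a" => MATCH
  Position 10: "c" => no
Total occurrences: 3

3


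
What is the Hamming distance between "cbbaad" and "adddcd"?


Comparing "cbbaad" and "adddcd" position by position:
  Position 0: 'c' vs 'a' => differ
  Position 1: 'b' vs 'd' => differ
  Position 2: 'b' vs 'd' => differ
  Position 3: 'a' vs 'd' => differ
  Position 4: 'a' vs 'c' => differ
  Position 5: 'd' vs 'd' => same
Total differences (Hamming distance): 5

5


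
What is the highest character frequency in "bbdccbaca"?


Input: bbdccbaca
Character counts:
  'a': 2
  'b': 3
  'c': 3
  'd': 1
Maximum frequency: 3

3


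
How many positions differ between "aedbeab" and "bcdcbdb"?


Comparing "aedbeab" and "bcdcbdb" position by position:
  Position 0: 'a' vs 'b' => DIFFER
  Position 1: 'e' vs 'c' => DIFFER
  Position 2: 'd' vs 'd' => same
  Position 3: 'b' vs 'c' => DIFFER
  Position 4: 'e' vs 'b' => DIFFER
  Position 5: 'a' vs 'd' => DIFFER
  Position 6: 'b' vs 'b' => same
Positions that differ: 5

5


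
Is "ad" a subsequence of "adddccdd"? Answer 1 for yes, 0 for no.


Check if "ad" is a subsequence of "adddccdd"
Greedy scan:
  Position 0 ('a'): matches sub[0] = 'a'
  Position 1 ('d'): matches sub[1] = 'd'
  Position 2 ('d'): no match needed
  Position 3 ('d'): no match needed
  Position 4 ('c'): no match needed
  Position 5 ('c'): no match needed
  Position 6 ('d'): no match needed
  Position 7 ('d'): no match needed
All 2 characters matched => is a subsequence

1


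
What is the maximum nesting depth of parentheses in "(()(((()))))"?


Input: "(()(((()))))"
Tracking depth:
  Position 0 '(': depth becomes 1
  Position 1 '(': depth becomes 2
  Position 2 ')': depth becomes 1
  Position 3 '(': depth becomes 2
  Position 4 '(': depth becomes 3
  Position 5 '(': depth becomes 4
  Position 6 '(': depth becomes 5
  Position 7 ')': depth becomes 4
  Position 8 ')': depth becomes 3
  Position 9 ')': depth becomes 2
  Position 10 ')': depth becomes 1
  Position 11 ')': depth becomes 0
Maximum depth reached: 5

5


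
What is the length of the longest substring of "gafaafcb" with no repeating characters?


Input: "gafaafcb"
Sliding window (track last position of each char):
  Position 0 ('g'): window [0,0] length 1 -- new best
  Position 1 ('a'): window [0,1] length 2 -- new best
  Position 2 ('f'): window [0,2] length 3 -- new best
  Position 3 ('a'): repeat (last at 1), move window start to 2
  Position 3 ('a'): window [2,3] length 2
  Position 4 ('a'): repeat (last at 3), move window start to 4
  Position 4 ('a'): window [4,4] length 1
  Position 5 ('f'): window [4,5] length 2
  Position 6 ('c'): window [4,6] length 3
  Position 7 ('b'): window [4,7] length 4 -- new best
Longest substring with no repeats: "afcb" with length 4

4


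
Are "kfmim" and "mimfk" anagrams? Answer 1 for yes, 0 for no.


Strings: "kfmim", "mimfk"
Sorted first:  fikmm
Sorted second: fikmm
Sorted forms match => anagrams

1


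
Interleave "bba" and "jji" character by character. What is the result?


Interleaving "bba" and "jji":
  Position 0: 'b' from first, 'j' from second => "bj"
  Position 1: 'b' from first, 'j' from second => "bj"
  Position 2: 'a' from first, 'i' from second => "ai"
Result: bjbjai

bjbjai


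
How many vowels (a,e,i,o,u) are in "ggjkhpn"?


Input: ggjkhpn
Checking each character:
  'g' at position 0: consonant
  'g' at position 1: consonant
  'j' at position 2: consonant
  'k' at position 3: consonant
  'h' at position 4: consonant
  'p' at position 5: consonant
  'n' at position 6: consonant
Total vowels: 0

0


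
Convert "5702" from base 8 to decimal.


Input: "5702" in base 8
Positional expansion:
  Digit '5' (value 5) x 8^3 = 2560
  Digit '7' (value 7) x 8^2 = 448
  Digit '0' (value 0) x 8^1 = 0
  Digit '2' (value 2) x 8^0 = 2
Sum = 3010

3010


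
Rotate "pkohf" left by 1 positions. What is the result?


Input: "pkohf", rotate left by 1
First 1 characters: "p"
Remaining characters: "kohf"
Concatenate remaining + first: "kohf" + "p" = "kohfp"

kohfp


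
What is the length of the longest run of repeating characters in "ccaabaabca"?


Input: "ccaabaabca"
Scanning for longest run:
  Position 1 ('c'): continues run of 'c', length=2
  Position 2 ('a'): new char, reset run to 1
  Position 3 ('a'): continues run of 'a', length=2
  Position 4 ('b'): new char, reset run to 1
  Position 5 ('a'): new char, reset run to 1
  Position 6 ('a'): continues run of 'a', length=2
  Position 7 ('b'): new char, reset run to 1
  Position 8 ('c'): new char, reset run to 1
  Position 9 ('a'): new char, reset run to 1
Longest run: 'c' with length 2

2


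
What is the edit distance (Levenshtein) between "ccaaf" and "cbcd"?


Computing edit distance: "ccaaf" -> "cbcd"
DP table:
           c    b    c    d
      0    1    2    3    4
  c   1    0    1    2    3
  c   2    1    1    1    2
  a   3    2    2    2    2
  a   4    3    3    3    3
  f   5    4    4    4    4
Edit distance = dp[5][4] = 4

4


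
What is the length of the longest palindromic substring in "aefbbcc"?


Input: "aefbbcc"
Checking substrings for palindromes:
  [3:5] "bb" (len 2) => palindrome
  [5:7] "cc" (len 2) => palindrome
Longest palindromic substring: "bb" with length 2

2


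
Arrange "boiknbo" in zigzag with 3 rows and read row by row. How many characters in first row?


Zigzag "boiknbo" into 3 rows:
Placing characters:
  'b' => row 0
  'o' => row 1
  'i' => row 2
  'k' => row 1
  'n' => row 0
  'b' => row 1
  'o' => row 2
Rows:
  Row 0: "bn"
  Row 1: "okb"
  Row 2: "io"
First row length: 2

2


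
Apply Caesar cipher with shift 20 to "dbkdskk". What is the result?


Caesar cipher: shift "dbkdskk" by 20
  'd' (pos 3) + 20 = pos 23 = 'x'
  'b' (pos 1) + 20 = pos 21 = 'v'
  'k' (pos 10) + 20 = pos 4 = 'e'
  'd' (pos 3) + 20 = pos 23 = 'x'
  's' (pos 18) + 20 = pos 12 = 'm'
  'k' (pos 10) + 20 = pos 4 = 'e'
  'k' (pos 10) + 20 = pos 4 = 'e'
Result: xvexmee

xvexmee


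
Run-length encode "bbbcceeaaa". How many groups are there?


Input: bbbcceeaaa
Scanning for consecutive runs:
  Group 1: 'b' x 3 (positions 0-2)
  Group 2: 'c' x 2 (positions 3-4)
  Group 3: 'e' x 2 (positions 5-6)
  Group 4: 'a' x 3 (positions 7-9)
Total groups: 4

4


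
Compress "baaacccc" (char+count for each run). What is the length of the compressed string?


Input: baaacccc
Runs:
  'b' x 1 => "b1"
  'a' x 3 => "a3"
  'c' x 4 => "c4"
Compressed: "b1a3c4"
Compressed length: 6

6


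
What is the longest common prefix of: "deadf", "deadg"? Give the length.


Words: deadf, deadg
  Position 0: all 'd' => match
  Position 1: all 'e' => match
  Position 2: all 'a' => match
  Position 3: all 'd' => match
  Position 4: ('f', 'g') => mismatch, stop
LCP = "dead" (length 4)

4


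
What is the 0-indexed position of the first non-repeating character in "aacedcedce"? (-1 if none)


Input: aacedcedce
Character frequencies:
  'a': 2
  'c': 3
  'd': 2
  'e': 3
Scanning left to right for freq == 1:
  Position 0 ('a'): freq=2, skip
  Position 1 ('a'): freq=2, skip
  Position 2 ('c'): freq=3, skip
  Position 3 ('e'): freq=3, skip
  Position 4 ('d'): freq=2, skip
  Position 5 ('c'): freq=3, skip
  Position 6 ('e'): freq=3, skip
  Position 7 ('d'): freq=2, skip
  Position 8 ('c'): freq=3, skip
  Position 9 ('e'): freq=3, skip
  No unique character found => answer = -1

-1


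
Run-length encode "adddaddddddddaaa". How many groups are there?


Input: adddaddddddddaaa
Scanning for consecutive runs:
  Group 1: 'a' x 1 (positions 0-0)
  Group 2: 'd' x 3 (positions 1-3)
  Group 3: 'a' x 1 (positions 4-4)
  Group 4: 'd' x 8 (positions 5-12)
  Group 5: 'a' x 3 (positions 13-15)
Total groups: 5

5


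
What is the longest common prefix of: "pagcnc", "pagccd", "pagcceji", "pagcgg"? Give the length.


Words: pagcnc, pagccd, pagcceji, pagcgg
  Position 0: all 'p' => match
  Position 1: all 'a' => match
  Position 2: all 'g' => match
  Position 3: all 'c' => match
  Position 4: ('n', 'c', 'c', 'g') => mismatch, stop
LCP = "pagc" (length 4)

4


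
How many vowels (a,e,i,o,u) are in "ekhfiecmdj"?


Input: ekhfiecmdj
Checking each character:
  'e' at position 0: vowel (running total: 1)
  'k' at position 1: consonant
  'h' at position 2: consonant
  'f' at position 3: consonant
  'i' at position 4: vowel (running total: 2)
  'e' at position 5: vowel (running total: 3)
  'c' at position 6: consonant
  'm' at position 7: consonant
  'd' at position 8: consonant
  'j' at position 9: consonant
Total vowels: 3

3


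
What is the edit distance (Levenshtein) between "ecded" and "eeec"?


Computing edit distance: "ecded" -> "eeec"
DP table:
           e    e    e    c
      0    1    2    3    4
  e   1    0    1    2    3
  c   2    1    1    2    2
  d   3    2    2    2    3
  e   4    3    2    2    3
  d   5    4    3    3    3
Edit distance = dp[5][4] = 3

3


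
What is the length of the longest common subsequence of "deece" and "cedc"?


LCS of "deece" and "cedc"
DP table:
           c    e    d    c
      0    0    0    0    0
  d   0    0    0    1    1
  e   0    0    1    1    1
  e   0    0    1    1    1
  c   0    1    1    1    2
  e   0    1    2    2    2
LCS length = dp[5][4] = 2

2


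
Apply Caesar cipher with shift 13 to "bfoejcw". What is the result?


Caesar cipher: shift "bfoejcw" by 13
  'b' (pos 1) + 13 = pos 14 = 'o'
  'f' (pos 5) + 13 = pos 18 = 's'
  'o' (pos 14) + 13 = pos 1 = 'b'
  'e' (pos 4) + 13 = pos 17 = 'r'
  'j' (pos 9) + 13 = pos 22 = 'w'
  'c' (pos 2) + 13 = pos 15 = 'p'
  'w' (pos 22) + 13 = pos 9 = 'j'
Result: osbrwpj

osbrwpj


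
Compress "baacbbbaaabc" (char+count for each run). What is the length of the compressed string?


Input: baacbbbaaabc
Runs:
  'b' x 1 => "b1"
  'a' x 2 => "a2"
  'c' x 1 => "c1"
  'b' x 3 => "b3"
  'a' x 3 => "a3"
  'b' x 1 => "b1"
  'c' x 1 => "c1"
Compressed: "b1a2c1b3a3b1c1"
Compressed length: 14

14


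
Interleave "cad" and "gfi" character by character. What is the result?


Interleaving "cad" and "gfi":
  Position 0: 'c' from first, 'g' from second => "cg"
  Position 1: 'a' from first, 'f' from second => "af"
  Position 2: 'd' from first, 'i' from second => "di"
Result: cgafdi

cgafdi


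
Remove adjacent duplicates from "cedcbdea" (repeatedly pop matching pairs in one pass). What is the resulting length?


Input: cedcbdea
Stack-based adjacent duplicate removal:
  Read 'c': push. Stack: c
  Read 'e': push. Stack: ce
  Read 'd': push. Stack: ced
  Read 'c': push. Stack: cedc
  Read 'b': push. Stack: cedcb
  Read 'd': push. Stack: cedcbd
  Read 'e': push. Stack: cedcbde
  Read 'a': push. Stack: cedcbdea
Final stack: "cedcbdea" (length 8)

8


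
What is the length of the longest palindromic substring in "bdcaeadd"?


Input: "bdcaeadd"
Checking substrings for palindromes:
  [3:6] "aea" (len 3) => palindrome
  [6:8] "dd" (len 2) => palindrome
Longest palindromic substring: "aea" with length 3

3


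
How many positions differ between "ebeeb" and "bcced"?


Comparing "ebeeb" and "bcced" position by position:
  Position 0: 'e' vs 'b' => DIFFER
  Position 1: 'b' vs 'c' => DIFFER
  Position 2: 'e' vs 'c' => DIFFER
  Position 3: 'e' vs 'e' => same
  Position 4: 'b' vs 'd' => DIFFER
Positions that differ: 4

4


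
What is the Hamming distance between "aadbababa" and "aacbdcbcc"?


Comparing "aadbababa" and "aacbdcbcc" position by position:
  Position 0: 'a' vs 'a' => same
  Position 1: 'a' vs 'a' => same
  Position 2: 'd' vs 'c' => differ
  Position 3: 'b' vs 'b' => same
  Position 4: 'a' vs 'd' => differ
  Position 5: 'b' vs 'c' => differ
  Position 6: 'a' vs 'b' => differ
  Position 7: 'b' vs 'c' => differ
  Position 8: 'a' vs 'c' => differ
Total differences (Hamming distance): 6

6


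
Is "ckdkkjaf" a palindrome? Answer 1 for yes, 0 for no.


Input: ckdkkjaf
Reversed: fajkkdkc
  Compare pos 0 ('c') with pos 7 ('f'): MISMATCH
  Compare pos 1 ('k') with pos 6 ('a'): MISMATCH
  Compare pos 2 ('d') with pos 5 ('j'): MISMATCH
  Compare pos 3 ('k') with pos 4 ('k'): match
Result: not a palindrome

0


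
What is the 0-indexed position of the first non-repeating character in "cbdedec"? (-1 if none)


Input: cbdedec
Character frequencies:
  'b': 1
  'c': 2
  'd': 2
  'e': 2
Scanning left to right for freq == 1:
  Position 0 ('c'): freq=2, skip
  Position 1 ('b'): unique! => answer = 1

1


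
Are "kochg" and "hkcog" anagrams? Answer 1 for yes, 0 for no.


Strings: "kochg", "hkcog"
Sorted first:  cghko
Sorted second: cghko
Sorted forms match => anagrams

1


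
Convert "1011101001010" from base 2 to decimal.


Input: "1011101001010" in base 2
Positional expansion:
  Digit '1' (value 1) x 2^12 = 4096
  Digit '0' (value 0) x 2^11 = 0
  Digit '1' (value 1) x 2^10 = 1024
  Digit '1' (value 1) x 2^9 = 512
  Digit '1' (value 1) x 2^8 = 256
  Digit '0' (value 0) x 2^7 = 0
  Digit '1' (value 1) x 2^6 = 64
  Digit '0' (value 0) x 2^5 = 0
  Digit '0' (value 0) x 2^4 = 0
  Digit '1' (value 1) x 2^3 = 8
  Digit '0' (value 0) x 2^2 = 0
  Digit '1' (value 1) x 2^1 = 2
  Digit '0' (value 0) x 2^0 = 0
Sum = 5962

5962


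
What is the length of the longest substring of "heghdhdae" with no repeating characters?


Input: "heghdhdae"
Sliding window (track last position of each char):
  Position 0 ('h'): window [0,0] length 1 -- new best
  Position 1 ('e'): window [0,1] length 2 -- new best
  Position 2 ('g'): window [0,2] length 3 -- new best
  Position 3 ('h'): repeat (last at 0), move window start to 1
  Position 3 ('h'): window [1,3] length 3
  Position 4 ('d'): window [1,4] length 4 -- new best
  Position 5 ('h'): repeat (last at 3), move window start to 4
  Position 5 ('h'): window [4,5] length 2
  Position 6 ('d'): repeat (last at 4), move window start to 5
  Position 6 ('d'): window [5,6] length 2
  Position 7 ('a'): window [5,7] length 3
  Position 8 ('e'): window [5,8] length 4
Longest substring with no repeats: "eghd" with length 4

4


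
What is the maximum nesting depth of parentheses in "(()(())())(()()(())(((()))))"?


Input: "(()(())())(()()(())(((()))))"
Tracking depth:
  Position 0 '(': depth becomes 1
  Position 1 '(': depth becomes 2
  Position 2 ')': depth becomes 1
  Position 3 '(': depth becomes 2
  Position 4 '(': depth becomes 3
  Position 5 ')': depth becomes 2
  Position 6 ')': depth becomes 1
  Position 7 '(': depth becomes 2
  Position 8 ')': depth becomes 1
  Position 9 ')': depth becomes 0
  Position 10 '(': depth becomes 1
  Position 11 '(': depth becomes 2
  Position 12 ')': depth becomes 1
  Position 13 '(': depth becomes 2
  Position 14 ')': depth becomes 1
  Position 15 '(': depth becomes 2
  Position 16 '(': depth becomes 3
  Position 17 ')': depth becomes 2
  Position 18 ')': depth becomes 1
  Position 19 '(': depth becomes 2
  Position 20 '(': depth becomes 3
  Position 21 '(': depth becomes 4
  Position 22 '(': depth becomes 5
  Position 23 ')': depth becomes 4
  Position 24 ')': depth becomes 3
  Position 25 ')': depth becomes 2
  Position 26 ')': depth becomes 1
  Position 27 ')': depth becomes 0
Maximum depth reached: 5

5


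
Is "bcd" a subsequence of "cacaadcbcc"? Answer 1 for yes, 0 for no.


Check if "bcd" is a subsequence of "cacaadcbcc"
Greedy scan:
  Position 0 ('c'): no match needed
  Position 1 ('a'): no match needed
  Position 2 ('c'): no match needed
  Position 3 ('a'): no match needed
  Position 4 ('a'): no match needed
  Position 5 ('d'): no match needed
  Position 6 ('c'): no match needed
  Position 7 ('b'): matches sub[0] = 'b'
  Position 8 ('c'): matches sub[1] = 'c'
  Position 9 ('c'): no match needed
Only matched 2/3 characters => not a subsequence

0


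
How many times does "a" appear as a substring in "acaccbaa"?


Searching for "a" in "acaccbaa"
Scanning each position:
  Position 0: "a" => MATCH
  Position 1: "c" => no
  Position 2: "a" => MATCH
  Position 3: "c" => no
  Position 4: "c" => no
  Position 5: "b" => no
  Position 6: "a" => MATCH
  Position 7: "a" => MATCH
Total occurrences: 4

4


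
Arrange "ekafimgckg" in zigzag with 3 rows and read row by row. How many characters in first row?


Zigzag "ekafimgckg" into 3 rows:
Placing characters:
  'e' => row 0
  'k' => row 1
  'a' => row 2
  'f' => row 1
  'i' => row 0
  'm' => row 1
  'g' => row 2
  'c' => row 1
  'k' => row 0
  'g' => row 1
Rows:
  Row 0: "eik"
  Row 1: "kfmcg"
  Row 2: "ag"
First row length: 3

3


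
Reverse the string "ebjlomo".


Input: ebjlomo
Reading characters right to left:
  Position 6: 'o'
  Position 5: 'm'
  Position 4: 'o'
  Position 3: 'l'
  Position 2: 'j'
  Position 1: 'b'
  Position 0: 'e'
Reversed: omoljbe

omoljbe


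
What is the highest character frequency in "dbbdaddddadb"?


Input: dbbdaddddadb
Character counts:
  'a': 2
  'b': 3
  'd': 7
Maximum frequency: 7

7


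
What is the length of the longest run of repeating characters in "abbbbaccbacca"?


Input: "abbbbaccbacca"
Scanning for longest run:
  Position 1 ('b'): new char, reset run to 1
  Position 2 ('b'): continues run of 'b', length=2
  Position 3 ('b'): continues run of 'b', length=3
  Position 4 ('b'): continues run of 'b', length=4
  Position 5 ('a'): new char, reset run to 1
  Position 6 ('c'): new char, reset run to 1
  Position 7 ('c'): continues run of 'c', length=2
  Position 8 ('b'): new char, reset run to 1
  Position 9 ('a'): new char, reset run to 1
  Position 10 ('c'): new char, reset run to 1
  Position 11 ('c'): continues run of 'c', length=2
  Position 12 ('a'): new char, reset run to 1
Longest run: 'b' with length 4

4


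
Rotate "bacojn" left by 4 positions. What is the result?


Input: "bacojn", rotate left by 4
First 4 characters: "baco"
Remaining characters: "jn"
Concatenate remaining + first: "jn" + "baco" = "jnbaco"

jnbaco


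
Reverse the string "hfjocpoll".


Input: hfjocpoll
Reading characters right to left:
  Position 8: 'l'
  Position 7: 'l'
  Position 6: 'o'
  Position 5: 'p'
  Position 4: 'c'
  Position 3: 'o'
  Position 2: 'j'
  Position 1: 'f'
  Position 0: 'h'
Reversed: llopcojfh

llopcojfh


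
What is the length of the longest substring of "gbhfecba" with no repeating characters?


Input: "gbhfecba"
Sliding window (track last position of each char):
  Position 0 ('g'): window [0,0] length 1 -- new best
  Position 1 ('b'): window [0,1] length 2 -- new best
  Position 2 ('h'): window [0,2] length 3 -- new best
  Position 3 ('f'): window [0,3] length 4 -- new best
  Position 4 ('e'): window [0,4] length 5 -- new best
  Position 5 ('c'): window [0,5] length 6 -- new best
  Position 6 ('b'): repeat (last at 1), move window start to 2
  Position 6 ('b'): window [2,6] length 5
  Position 7 ('a'): window [2,7] length 6
Longest substring with no repeats: "gbhfec" with length 6

6


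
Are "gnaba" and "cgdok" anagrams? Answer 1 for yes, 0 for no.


Strings: "gnaba", "cgdok"
Sorted first:  aabgn
Sorted second: cdgko
Differ at position 0: 'a' vs 'c' => not anagrams

0


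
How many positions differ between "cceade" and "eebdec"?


Comparing "cceade" and "eebdec" position by position:
  Position 0: 'c' vs 'e' => DIFFER
  Position 1: 'c' vs 'e' => DIFFER
  Position 2: 'e' vs 'b' => DIFFER
  Position 3: 'a' vs 'd' => DIFFER
  Position 4: 'd' vs 'e' => DIFFER
  Position 5: 'e' vs 'c' => DIFFER
Positions that differ: 6

6


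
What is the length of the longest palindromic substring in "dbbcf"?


Input: "dbbcf"
Checking substrings for palindromes:
  [1:3] "bb" (len 2) => palindrome
Longest palindromic substring: "bb" with length 2

2


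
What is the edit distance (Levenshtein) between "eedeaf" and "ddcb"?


Computing edit distance: "eedeaf" -> "ddcb"
DP table:
           d    d    c    b
      0    1    2    3    4
  e   1    1    2    3    4
  e   2    2    2    3    4
  d   3    2    2    3    4
  e   4    3    3    3    4
  a   5    4    4    4    4
  f   6    5    5    5    5
Edit distance = dp[6][4] = 5

5


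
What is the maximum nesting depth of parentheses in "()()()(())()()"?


Input: "()()()(())()()"
Tracking depth:
  Position 0 '(': depth becomes 1
  Position 1 ')': depth becomes 0
  Position 2 '(': depth becomes 1
  Position 3 ')': depth becomes 0
  Position 4 '(': depth becomes 1
  Position 5 ')': depth becomes 0
  Position 6 '(': depth becomes 1
  Position 7 '(': depth becomes 2
  Position 8 ')': depth becomes 1
  Position 9 ')': depth becomes 0
  Position 10 '(': depth becomes 1
  Position 11 ')': depth becomes 0
  Position 12 '(': depth becomes 1
  Position 13 ')': depth becomes 0
Maximum depth reached: 2

2


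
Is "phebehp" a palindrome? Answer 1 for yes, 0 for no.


Input: phebehp
Reversed: phebehp
  Compare pos 0 ('p') with pos 6 ('p'): match
  Compare pos 1 ('h') with pos 5 ('h'): match
  Compare pos 2 ('e') with pos 4 ('e'): match
Result: palindrome

1


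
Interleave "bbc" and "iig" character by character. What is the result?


Interleaving "bbc" and "iig":
  Position 0: 'b' from first, 'i' from second => "bi"
  Position 1: 'b' from first, 'i' from second => "bi"
  Position 2: 'c' from first, 'g' from second => "cg"
Result: bibicg

bibicg


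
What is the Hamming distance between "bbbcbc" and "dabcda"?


Comparing "bbbcbc" and "dabcda" position by position:
  Position 0: 'b' vs 'd' => differ
  Position 1: 'b' vs 'a' => differ
  Position 2: 'b' vs 'b' => same
  Position 3: 'c' vs 'c' => same
  Position 4: 'b' vs 'd' => differ
  Position 5: 'c' vs 'a' => differ
Total differences (Hamming distance): 4

4


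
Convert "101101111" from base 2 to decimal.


Input: "101101111" in base 2
Positional expansion:
  Digit '1' (value 1) x 2^8 = 256
  Digit '0' (value 0) x 2^7 = 0
  Digit '1' (value 1) x 2^6 = 64
  Digit '1' (value 1) x 2^5 = 32
  Digit '0' (value 0) x 2^4 = 0
  Digit '1' (value 1) x 2^3 = 8
  Digit '1' (value 1) x 2^2 = 4
  Digit '1' (value 1) x 2^1 = 2
  Digit '1' (value 1) x 2^0 = 1
Sum = 367

367


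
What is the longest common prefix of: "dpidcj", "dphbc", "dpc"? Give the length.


Words: dpidcj, dphbc, dpc
  Position 0: all 'd' => match
  Position 1: all 'p' => match
  Position 2: ('i', 'h', 'c') => mismatch, stop
LCP = "dp" (length 2)

2


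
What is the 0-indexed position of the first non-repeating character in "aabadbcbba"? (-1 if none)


Input: aabadbcbba
Character frequencies:
  'a': 4
  'b': 4
  'c': 1
  'd': 1
Scanning left to right for freq == 1:
  Position 0 ('a'): freq=4, skip
  Position 1 ('a'): freq=4, skip
  Position 2 ('b'): freq=4, skip
  Position 3 ('a'): freq=4, skip
  Position 4 ('d'): unique! => answer = 4

4


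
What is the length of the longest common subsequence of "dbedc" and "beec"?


LCS of "dbedc" and "beec"
DP table:
           b    e    e    c
      0    0    0    0    0
  d   0    0    0    0    0
  b   0    1    1    1    1
  e   0    1    2    2    2
  d   0    1    2    2    2
  c   0    1    2    2    3
LCS length = dp[5][4] = 3

3


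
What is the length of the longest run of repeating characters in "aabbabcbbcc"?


Input: "aabbabcbbcc"
Scanning for longest run:
  Position 1 ('a'): continues run of 'a', length=2
  Position 2 ('b'): new char, reset run to 1
  Position 3 ('b'): continues run of 'b', length=2
  Position 4 ('a'): new char, reset run to 1
  Position 5 ('b'): new char, reset run to 1
  Position 6 ('c'): new char, reset run to 1
  Position 7 ('b'): new char, reset run to 1
  Position 8 ('b'): continues run of 'b', length=2
  Position 9 ('c'): new char, reset run to 1
  Position 10 ('c'): continues run of 'c', length=2
Longest run: 'a' with length 2

2


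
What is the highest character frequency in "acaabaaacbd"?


Input: acaabaaacbd
Character counts:
  'a': 6
  'b': 2
  'c': 2
  'd': 1
Maximum frequency: 6

6


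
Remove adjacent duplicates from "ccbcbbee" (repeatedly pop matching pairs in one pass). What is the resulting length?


Input: ccbcbbee
Stack-based adjacent duplicate removal:
  Read 'c': push. Stack: c
  Read 'c': matches stack top 'c' => pop. Stack: (empty)
  Read 'b': push. Stack: b
  Read 'c': push. Stack: bc
  Read 'b': push. Stack: bcb
  Read 'b': matches stack top 'b' => pop. Stack: bc
  Read 'e': push. Stack: bce
  Read 'e': matches stack top 'e' => pop. Stack: bc
Final stack: "bc" (length 2)

2


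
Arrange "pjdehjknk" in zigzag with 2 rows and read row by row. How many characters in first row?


Zigzag "pjdehjknk" into 2 rows:
Placing characters:
  'p' => row 0
  'j' => row 1
  'd' => row 0
  'e' => row 1
  'h' => row 0
  'j' => row 1
  'k' => row 0
  'n' => row 1
  'k' => row 0
Rows:
  Row 0: "pdhkk"
  Row 1: "jejn"
First row length: 5

5


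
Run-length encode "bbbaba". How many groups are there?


Input: bbbaba
Scanning for consecutive runs:
  Group 1: 'b' x 3 (positions 0-2)
  Group 2: 'a' x 1 (positions 3-3)
  Group 3: 'b' x 1 (positions 4-4)
  Group 4: 'a' x 1 (positions 5-5)
Total groups: 4

4


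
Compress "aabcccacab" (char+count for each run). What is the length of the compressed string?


Input: aabcccacab
Runs:
  'a' x 2 => "a2"
  'b' x 1 => "b1"
  'c' x 3 => "c3"
  'a' x 1 => "a1"
  'c' x 1 => "c1"
  'a' x 1 => "a1"
  'b' x 1 => "b1"
Compressed: "a2b1c3a1c1a1b1"
Compressed length: 14

14


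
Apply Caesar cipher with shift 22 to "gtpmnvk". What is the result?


Caesar cipher: shift "gtpmnvk" by 22
  'g' (pos 6) + 22 = pos 2 = 'c'
  't' (pos 19) + 22 = pos 15 = 'p'
  'p' (pos 15) + 22 = pos 11 = 'l'
  'm' (pos 12) + 22 = pos 8 = 'i'
  'n' (pos 13) + 22 = pos 9 = 'j'
  'v' (pos 21) + 22 = pos 17 = 'r'
  'k' (pos 10) + 22 = pos 6 = 'g'
Result: cplijrg

cplijrg


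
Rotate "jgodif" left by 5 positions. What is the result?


Input: "jgodif", rotate left by 5
First 5 characters: "jgodi"
Remaining characters: "f"
Concatenate remaining + first: "f" + "jgodi" = "fjgodi"

fjgodi


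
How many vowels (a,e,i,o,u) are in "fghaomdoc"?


Input: fghaomdoc
Checking each character:
  'f' at position 0: consonant
  'g' at position 1: consonant
  'h' at position 2: consonant
  'a' at position 3: vowel (running total: 1)
  'o' at position 4: vowel (running total: 2)
  'm' at position 5: consonant
  'd' at position 6: consonant
  'o' at position 7: vowel (running total: 3)
  'c' at position 8: consonant
Total vowels: 3

3


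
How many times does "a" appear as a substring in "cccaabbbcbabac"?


Searching for "a" in "cccaabbbcbabac"
Scanning each position:
  Position 0: "c" => no
  Position 1: "c" => no
  Position 2: "c" => no
  Position 3: "a" => MATCH
  Position 4: "a" => MATCH
  Position 5: "b" => no
  Position 6: "b" => no
  Position 7: "b" => no
  Position 8: "c" => no
  Position 9: "b" => no
  Position 10: "a" => MATCH
  Position 11: "b" => no
  Position 12: "a" => MATCH
  Position 13: "c" => no
Total occurrences: 4

4


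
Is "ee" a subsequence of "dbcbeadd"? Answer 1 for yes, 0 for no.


Check if "ee" is a subsequence of "dbcbeadd"
Greedy scan:
  Position 0 ('d'): no match needed
  Position 1 ('b'): no match needed
  Position 2 ('c'): no match needed
  Position 3 ('b'): no match needed
  Position 4 ('e'): matches sub[0] = 'e'
  Position 5 ('a'): no match needed
  Position 6 ('d'): no match needed
  Position 7 ('d'): no match needed
Only matched 1/2 characters => not a subsequence

0


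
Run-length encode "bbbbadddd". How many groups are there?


Input: bbbbadddd
Scanning for consecutive runs:
  Group 1: 'b' x 4 (positions 0-3)
  Group 2: 'a' x 1 (positions 4-4)
  Group 3: 'd' x 4 (positions 5-8)
Total groups: 3

3


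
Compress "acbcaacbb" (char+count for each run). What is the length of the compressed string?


Input: acbcaacbb
Runs:
  'a' x 1 => "a1"
  'c' x 1 => "c1"
  'b' x 1 => "b1"
  'c' x 1 => "c1"
  'a' x 2 => "a2"
  'c' x 1 => "c1"
  'b' x 2 => "b2"
Compressed: "a1c1b1c1a2c1b2"
Compressed length: 14

14


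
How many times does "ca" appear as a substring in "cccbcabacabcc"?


Searching for "ca" in "cccbcabacabcc"
Scanning each position:
  Position 0: "cc" => no
  Position 1: "cc" => no
  Position 2: "cb" => no
  Position 3: "bc" => no
  Position 4: "ca" => MATCH
  Position 5: "ab" => no
  Position 6: "ba" => no
  Position 7: "ac" => no
  Position 8: "ca" => MATCH
  Position 9: "ab" => no
  Position 10: "bc" => no
  Position 11: "cc" => no
Total occurrences: 2

2


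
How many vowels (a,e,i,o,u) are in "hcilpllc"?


Input: hcilpllc
Checking each character:
  'h' at position 0: consonant
  'c' at position 1: consonant
  'i' at position 2: vowel (running total: 1)
  'l' at position 3: consonant
  'p' at position 4: consonant
  'l' at position 5: consonant
  'l' at position 6: consonant
  'c' at position 7: consonant
Total vowels: 1

1


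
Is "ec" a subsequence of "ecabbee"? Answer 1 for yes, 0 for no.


Check if "ec" is a subsequence of "ecabbee"
Greedy scan:
  Position 0 ('e'): matches sub[0] = 'e'
  Position 1 ('c'): matches sub[1] = 'c'
  Position 2 ('a'): no match needed
  Position 3 ('b'): no match needed
  Position 4 ('b'): no match needed
  Position 5 ('e'): no match needed
  Position 6 ('e'): no match needed
All 2 characters matched => is a subsequence

1


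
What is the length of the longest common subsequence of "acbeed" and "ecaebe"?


LCS of "acbeed" and "ecaebe"
DP table:
           e    c    a    e    b    e
      0    0    0    0    0    0    0
  a   0    0    0    1    1    1    1
  c   0    0    1    1    1    1    1
  b   0    0    1    1    1    2    2
  e   0    1    1    1    2    2    3
  e   0    1    1    1    2    2    3
  d   0    1    1    1    2    2    3
LCS length = dp[6][6] = 3

3


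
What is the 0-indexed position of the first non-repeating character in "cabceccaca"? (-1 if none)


Input: cabceccaca
Character frequencies:
  'a': 3
  'b': 1
  'c': 5
  'e': 1
Scanning left to right for freq == 1:
  Position 0 ('c'): freq=5, skip
  Position 1 ('a'): freq=3, skip
  Position 2 ('b'): unique! => answer = 2

2


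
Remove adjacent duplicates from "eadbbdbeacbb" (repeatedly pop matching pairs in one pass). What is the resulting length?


Input: eadbbdbeacbb
Stack-based adjacent duplicate removal:
  Read 'e': push. Stack: e
  Read 'a': push. Stack: ea
  Read 'd': push. Stack: ead
  Read 'b': push. Stack: eadb
  Read 'b': matches stack top 'b' => pop. Stack: ead
  Read 'd': matches stack top 'd' => pop. Stack: ea
  Read 'b': push. Stack: eab
  Read 'e': push. Stack: eabe
  Read 'a': push. Stack: eabea
  Read 'c': push. Stack: eabeac
  Read 'b': push. Stack: eabeacb
  Read 'b': matches stack top 'b' => pop. Stack: eabeac
Final stack: "eabeac" (length 6)

6


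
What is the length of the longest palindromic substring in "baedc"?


Input: "baedc"
Checking substrings for palindromes:
  No multi-char palindromic substrings found
Longest palindromic substring: "b" with length 1

1


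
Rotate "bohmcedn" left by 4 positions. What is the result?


Input: "bohmcedn", rotate left by 4
First 4 characters: "bohm"
Remaining characters: "cedn"
Concatenate remaining + first: "cedn" + "bohm" = "cednbohm"

cednbohm


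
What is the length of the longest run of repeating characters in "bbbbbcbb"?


Input: "bbbbbcbb"
Scanning for longest run:
  Position 1 ('b'): continues run of 'b', length=2
  Position 2 ('b'): continues run of 'b', length=3
  Position 3 ('b'): continues run of 'b', length=4
  Position 4 ('b'): continues run of 'b', length=5
  Position 5 ('c'): new char, reset run to 1
  Position 6 ('b'): new char, reset run to 1
  Position 7 ('b'): continues run of 'b', length=2
Longest run: 'b' with length 5

5


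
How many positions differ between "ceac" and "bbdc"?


Comparing "ceac" and "bbdc" position by position:
  Position 0: 'c' vs 'b' => DIFFER
  Position 1: 'e' vs 'b' => DIFFER
  Position 2: 'a' vs 'd' => DIFFER
  Position 3: 'c' vs 'c' => same
Positions that differ: 3

3


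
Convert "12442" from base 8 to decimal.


Input: "12442" in base 8
Positional expansion:
  Digit '1' (value 1) x 8^4 = 4096
  Digit '2' (value 2) x 8^3 = 1024
  Digit '4' (value 4) x 8^2 = 256
  Digit '4' (value 4) x 8^1 = 32
  Digit '2' (value 2) x 8^0 = 2
Sum = 5410

5410


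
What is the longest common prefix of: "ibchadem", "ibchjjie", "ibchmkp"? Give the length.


Words: ibchadem, ibchjjie, ibchmkp
  Position 0: all 'i' => match
  Position 1: all 'b' => match
  Position 2: all 'c' => match
  Position 3: all 'h' => match
  Position 4: ('a', 'j', 'm') => mismatch, stop
LCP = "ibch" (length 4)

4


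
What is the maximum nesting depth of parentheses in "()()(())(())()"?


Input: "()()(())(())()"
Tracking depth:
  Position 0 '(': depth becomes 1
  Position 1 ')': depth becomes 0
  Position 2 '(': depth becomes 1
  Position 3 ')': depth becomes 0
  Position 4 '(': depth becomes 1
  Position 5 '(': depth becomes 2
  Position 6 ')': depth becomes 1
  Position 7 ')': depth becomes 0
  Position 8 '(': depth becomes 1
  Position 9 '(': depth becomes 2
  Position 10 ')': depth becomes 1
  Position 11 ')': depth becomes 0
  Position 12 '(': depth becomes 1
  Position 13 ')': depth becomes 0
Maximum depth reached: 2

2


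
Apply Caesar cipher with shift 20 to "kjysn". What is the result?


Caesar cipher: shift "kjysn" by 20
  'k' (pos 10) + 20 = pos 4 = 'e'
  'j' (pos 9) + 20 = pos 3 = 'd'
  'y' (pos 24) + 20 = pos 18 = 's'
  's' (pos 18) + 20 = pos 12 = 'm'
  'n' (pos 13) + 20 = pos 7 = 'h'
Result: edsmh

edsmh


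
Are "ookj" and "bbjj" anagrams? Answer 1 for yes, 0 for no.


Strings: "ookj", "bbjj"
Sorted first:  jkoo
Sorted second: bbjj
Differ at position 0: 'j' vs 'b' => not anagrams

0


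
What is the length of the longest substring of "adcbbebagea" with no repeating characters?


Input: "adcbbebagea"
Sliding window (track last position of each char):
  Position 0 ('a'): window [0,0] length 1 -- new best
  Position 1 ('d'): window [0,1] length 2 -- new best
  Position 2 ('c'): window [0,2] length 3 -- new best
  Position 3 ('b'): window [0,3] length 4 -- new best
  Position 4 ('b'): repeat (last at 3), move window start to 4
  Position 4 ('b'): window [4,4] length 1
  Position 5 ('e'): window [4,5] length 2
  Position 6 ('b'): repeat (last at 4), move window start to 5
  Position 6 ('b'): window [5,6] length 2
  Position 7 ('a'): window [5,7] length 3
  Position 8 ('g'): window [5,8] length 4
  Position 9 ('e'): repeat (last at 5), move window start to 6
  Position 9 ('e'): window [6,9] length 4
  Position 10 ('a'): repeat (last at 7), move window start to 8
  Position 10 ('a'): window [8,10] length 3
Longest substring with no repeats: "adcb" with length 4

4


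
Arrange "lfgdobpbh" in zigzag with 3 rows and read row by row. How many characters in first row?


Zigzag "lfgdobpbh" into 3 rows:
Placing characters:
  'l' => row 0
  'f' => row 1
  'g' => row 2
  'd' => row 1
  'o' => row 0
  'b' => row 1
  'p' => row 2
  'b' => row 1
  'h' => row 0
Rows:
  Row 0: "loh"
  Row 1: "fdbb"
  Row 2: "gp"
First row length: 3

3


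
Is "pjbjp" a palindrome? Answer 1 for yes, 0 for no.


Input: pjbjp
Reversed: pjbjp
  Compare pos 0 ('p') with pos 4 ('p'): match
  Compare pos 1 ('j') with pos 3 ('j'): match
Result: palindrome

1


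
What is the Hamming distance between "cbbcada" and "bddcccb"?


Comparing "cbbcada" and "bddcccb" position by position:
  Position 0: 'c' vs 'b' => differ
  Position 1: 'b' vs 'd' => differ
  Position 2: 'b' vs 'd' => differ
  Position 3: 'c' vs 'c' => same
  Position 4: 'a' vs 'c' => differ
  Position 5: 'd' vs 'c' => differ
  Position 6: 'a' vs 'b' => differ
Total differences (Hamming distance): 6

6


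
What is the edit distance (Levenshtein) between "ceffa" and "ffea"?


Computing edit distance: "ceffa" -> "ffea"
DP table:
           f    f    e    a
      0    1    2    3    4
  c   1    1    2    3    4
  e   2    2    2    2    3
  f   3    2    2    3    3
  f   4    3    2    3    4
  a   5    4    3    3    3
Edit distance = dp[5][4] = 3

3


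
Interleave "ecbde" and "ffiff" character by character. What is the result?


Interleaving "ecbde" and "ffiff":
  Position 0: 'e' from first, 'f' from second => "ef"
  Position 1: 'c' from first, 'f' from second => "cf"
  Position 2: 'b' from first, 'i' from second => "bi"
  Position 3: 'd' from first, 'f' from second => "df"
  Position 4: 'e' from first, 'f' from second => "ef"
Result: efcfbidfef

efcfbidfef


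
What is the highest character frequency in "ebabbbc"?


Input: ebabbbc
Character counts:
  'a': 1
  'b': 4
  'c': 1
  'e': 1
Maximum frequency: 4

4


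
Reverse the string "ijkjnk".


Input: ijkjnk
Reading characters right to left:
  Position 5: 'k'
  Position 4: 'n'
  Position 3: 'j'
  Position 2: 'k'
  Position 1: 'j'
  Position 0: 'i'
Reversed: knjkji

knjkji


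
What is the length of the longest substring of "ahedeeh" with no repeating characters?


Input: "ahedeeh"
Sliding window (track last position of each char):
  Position 0 ('a'): window [0,0] length 1 -- new best
  Position 1 ('h'): window [0,1] length 2 -- new best
  Position 2 ('e'): window [0,2] length 3 -- new best
  Position 3 ('d'): window [0,3] length 4 -- new best
  Position 4 ('e'): repeat (last at 2), move window start to 3
  Position 4 ('e'): window [3,4] length 2
  Position 5 ('e'): repeat (last at 4), move window start to 5
  Position 5 ('e'): window [5,5] length 1
  Position 6 ('h'): window [5,6] length 2
Longest substring with no repeats: "ahed" with length 4

4


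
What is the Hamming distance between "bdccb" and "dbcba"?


Comparing "bdccb" and "dbcba" position by position:
  Position 0: 'b' vs 'd' => differ
  Position 1: 'd' vs 'b' => differ
  Position 2: 'c' vs 'c' => same
  Position 3: 'c' vs 'b' => differ
  Position 4: 'b' vs 'a' => differ
Total differences (Hamming distance): 4

4


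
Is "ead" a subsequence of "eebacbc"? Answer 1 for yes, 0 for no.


Check if "ead" is a subsequence of "eebacbc"
Greedy scan:
  Position 0 ('e'): matches sub[0] = 'e'
  Position 1 ('e'): no match needed
  Position 2 ('b'): no match needed
  Position 3 ('a'): matches sub[1] = 'a'
  Position 4 ('c'): no match needed
  Position 5 ('b'): no match needed
  Position 6 ('c'): no match needed
Only matched 2/3 characters => not a subsequence

0


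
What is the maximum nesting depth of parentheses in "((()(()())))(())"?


Input: "((()(()())))(())"
Tracking depth:
  Position 0 '(': depth becomes 1
  Position 1 '(': depth becomes 2
  Position 2 '(': depth becomes 3
  Position 3 ')': depth becomes 2
  Position 4 '(': depth becomes 3
  Position 5 '(': depth becomes 4
  Position 6 ')': depth becomes 3
  Position 7 '(': depth becomes 4
  Position 8 ')': depth becomes 3
  Position 9 ')': depth becomes 2
  Position 10 ')': depth becomes 1
  Position 11 ')': depth becomes 0
  Position 12 '(': depth becomes 1
  Position 13 '(': depth becomes 2
  Position 14 ')': depth becomes 1
  Position 15 ')': depth becomes 0
Maximum depth reached: 4

4


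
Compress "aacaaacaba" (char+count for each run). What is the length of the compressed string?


Input: aacaaacaba
Runs:
  'a' x 2 => "a2"
  'c' x 1 => "c1"
  'a' x 3 => "a3"
  'c' x 1 => "c1"
  'a' x 1 => "a1"
  'b' x 1 => "b1"
  'a' x 1 => "a1"
Compressed: "a2c1a3c1a1b1a1"
Compressed length: 14

14


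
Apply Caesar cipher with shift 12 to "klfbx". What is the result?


Caesar cipher: shift "klfbx" by 12
  'k' (pos 10) + 12 = pos 22 = 'w'
  'l' (pos 11) + 12 = pos 23 = 'x'
  'f' (pos 5) + 12 = pos 17 = 'r'
  'b' (pos 1) + 12 = pos 13 = 'n'
  'x' (pos 23) + 12 = pos 9 = 'j'
Result: wxrnj

wxrnj
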